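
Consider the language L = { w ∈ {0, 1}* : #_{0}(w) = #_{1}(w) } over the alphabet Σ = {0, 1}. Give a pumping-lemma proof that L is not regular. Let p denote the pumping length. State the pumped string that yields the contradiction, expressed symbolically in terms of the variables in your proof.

Suppose for contradiction that L is regular, and let p be the pumping length.
Choose w = 0^p 1^p ∈ L with |w| = 2p ≥ p.
The pumping lemma gives a decomposition w = xyz where |xy| ≤ p and y is nonempty.
Because |xy| ≤ p and w begins with p copies of 0, we have y = 0^k with 1 ≤ k ≤ p.
Pump with i = 2: xy^2z = 0^{p+k} 1^p has p+k occurrences of 0 but only p of 1. Since k ≥ 1 the counts differ, so xy^2z ∉ L.
This is a contradiction; hence L is not regular.

0^{p+k} 1^p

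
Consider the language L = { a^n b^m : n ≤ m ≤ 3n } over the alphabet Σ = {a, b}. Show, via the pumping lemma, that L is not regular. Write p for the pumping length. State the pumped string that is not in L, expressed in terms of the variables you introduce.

Assume L is regular. Let p be the pumping length given by the pumping lemma.
Take w = a^p b^p ∈ L (since p ≤ p ≤ 3p), with |w| = 2p ≥ p.
Write w = xyz as guaranteed by the lemma, with |xy| ≤ p and |y| ≥ 1.
Since the first p symbols of w are all a's and |xy| ≤ p, y lies entirely in the leading a-block: y = a^k for some k with 1 ≤ k ≤ p.
Pump with i = 2: xy^2z = a^{p+k} b^p. Now n = p+k > p = m, so the condition n ≤ m fails. Thus xy^2z ∉ L.
Contradiction. Therefore L is not regular.

a^{p+k} b^p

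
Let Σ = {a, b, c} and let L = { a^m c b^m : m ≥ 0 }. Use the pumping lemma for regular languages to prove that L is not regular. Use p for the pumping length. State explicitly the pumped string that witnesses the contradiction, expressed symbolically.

a^{p+k} c b^p

Toward a contradiction, assume L is regular with pumping length p.
Take w = a^p c b^p ∈ L with |w| = 2p+1 ≥ p.
The pumping lemma gives a decomposition w = xyz where |xy| ≤ p and |y| > 0.
Because |xy| ≤ p and w begins with p copies of a, we have y = a^k with 1 ≤ k ≤ p.
Pump with i = 2: xy^2z = a^{p+k} c b^p, which would require p+k = p. But k ≥ 1, so xy^2z ∉ L.
Contradiction. Therefore L is not regular.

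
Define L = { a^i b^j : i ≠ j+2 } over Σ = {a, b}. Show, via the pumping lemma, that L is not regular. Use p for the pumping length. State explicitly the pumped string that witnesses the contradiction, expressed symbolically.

Assume L is regular; let p be its pumping constant.
Choose w = a^p b^{p+p!-2}. Since p ≠ (p+p!-2)+2 = p+p!, w ∈ L; and |w| ≥ p.
By the pumping lemma, w = xyz with |xy| ≤ p and |y| ≥ 1.
Because |xy| ≤ p and w begins with p copies of a, we have y = a^k with 1 ≤ k ≤ p.
Since 1 ≤ k ≤ p, k divides p!; set t = 1 + p!/k. Then xy^t z has p + (p!/k)·k = p + p! copies of a. Now the a-count is p+p! and (b-count)+2 = (p+p!-2)+2 = p+p!, so i ≠ j+2 fails. So xy^t z = a^{p+p!} b^{p+p!-2} ∉ L.
This is a contradiction; hence L is not regular.

a^{p+p!} b^{p+p!-2}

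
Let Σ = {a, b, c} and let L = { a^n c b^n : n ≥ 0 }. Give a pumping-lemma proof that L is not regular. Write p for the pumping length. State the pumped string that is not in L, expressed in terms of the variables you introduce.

a^{p+k} c b^p

Suppose for contradiction that L is regular, and let p be the pumping length.
Take w = a^p c b^p ∈ L with |w| = 2p+1 ≥ p.
By the pumping lemma, w = xyz with |xy| ≤ p and |y| > 0.
Because |xy| ≤ p and w begins with p copies of a, we have y = a^k with 1 ≤ k ≤ p.
Pump with i = 2: xy^2z = a^{p+k} c b^p, which would require p+k = p. But k ≥ 1, so xy^2z ∉ L.
This contradicts the pumping lemma, so L is not regular.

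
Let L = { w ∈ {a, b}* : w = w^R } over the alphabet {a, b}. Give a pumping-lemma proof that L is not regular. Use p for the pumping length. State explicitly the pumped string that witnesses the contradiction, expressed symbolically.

a^{p+k} b a^p

Assume L is regular; let p be its pumping constant.
Take w = a^p b a^p, a palindrome of length 2p+1 ≥ p.
The pumping lemma gives a decomposition w = xyz where |xy| ≤ p and y is nonempty.
Since the first p symbols of w are all a's and |xy| ≤ p, y lies entirely in the leading a-block: y = a^k for some k with 1 ≤ k ≤ p.
Pump with i = 2: xy^2z = a^{p+k} b a^p. Its reverse is a^p b a^{p+k}, which differs from xy^2z since k ≥ 1. So xy^2z is not a palindrome and xy^2z ∉ L.
This is a contradiction; hence L is not regular.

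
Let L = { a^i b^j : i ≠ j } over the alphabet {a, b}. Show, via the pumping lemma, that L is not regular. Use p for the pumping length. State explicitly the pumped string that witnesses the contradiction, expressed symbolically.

a^{p+p!} b^{p+p!}

Assume L is regular; let p be its pumping constant.
Choose w = a^p b^{p+p!}. Since p ≠ p+p!, w ∈ L; and |w| ≥ p.
By the pumping lemma, w = xyz with |xy| ≤ p and y is nonempty.
Since the first p symbols of w are all a's and |xy| ≤ p, y lies entirely in the leading a-block: y = a^k for some k with 1 ≤ k ≤ p.
Since 1 ≤ k ≤ p, k divides p!; set t = 1 + p!/k. Then xy^t z has p + (p!/k)·k = p + p! copies of a. Now the a-count equals the b-count, so i ≠ j fails. So xy^t z = a^{p+p!} b^{p+p!} ∉ L.
This is a contradiction; hence L is not regular.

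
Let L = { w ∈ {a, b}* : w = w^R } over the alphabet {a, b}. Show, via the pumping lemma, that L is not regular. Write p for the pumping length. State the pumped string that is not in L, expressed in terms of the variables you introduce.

a^{p+k} b a^p

Toward a contradiction, assume L is regular with pumping length p.
Take w = a^p b a^p, a palindrome of length 2p+1 ≥ p.
Write w = xyz as guaranteed by the lemma, with |xy| ≤ p and |y| ≥ 1.
The first p characters of w are a's, so xy (and hence y) consists only of a's. Write y = a^k, 1 ≤ k ≤ p.
Pump with i = 2: xy^2z = a^{p+k} b a^p. Its reverse is a^p b a^{p+k}, which differs from xy^2z since k ≥ 1. So xy^2z is not a palindrome and xy^2z ∉ L.
This contradicts the pumping lemma, so L is not regular.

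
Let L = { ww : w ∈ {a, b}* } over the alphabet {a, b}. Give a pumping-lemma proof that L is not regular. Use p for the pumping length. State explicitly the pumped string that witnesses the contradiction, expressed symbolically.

Assume L is regular. Let p be the pumping length given by the pumping lemma.
Take w = a^p b^p a^p b^p = uu where u = a^pb^p; then w ∈ L and |w| = 4p ≥ p.
Write w = xyz as guaranteed by the lemma, with |xy| ≤ p and y is nonempty.
Since the first p symbols of w are all a's and |xy| ≤ p, y lies entirely in the leading a-block: y = a^k for some k with 1 ≤ k ≤ p.
Pump with i = 2: xy^2z = a^{p+k} b^p a^p b^p, of length 4p+k. Suppose this equals vv. The string starts with a and ends with b, so v does too; thus the boundary between the two copies of v is a b→a transition. There is exactly one such transition, at position 2p+k, so |v| = 2p+k and |vv| = 4p+2k ≠ 4p+k since k ≥ 1. So xy^2z ∉ L.
This is a contradiction; hence L is not regular.

a^{p+k} b^p a^p b^p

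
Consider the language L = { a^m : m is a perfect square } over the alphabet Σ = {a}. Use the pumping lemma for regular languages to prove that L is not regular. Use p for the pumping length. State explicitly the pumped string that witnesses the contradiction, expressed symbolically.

Assume L is regular; let p be its pumping constant.
Take w = a^{p²} ∈ L with |w| = p² ≥ p.
The pumping lemma gives a decomposition w = xyz where |xy| ≤ p and |y| > 0.
Then y = a^k for some k with 1 ≤ k ≤ p.
Pump with i = 2: xy^2z = a^{p²+k}. Since 1 ≤ k ≤ p, p² < p²+k ≤ p²+p < (p+1)², so p²+k lies strictly between consecutive squares and is not a perfect square. So xy^2z ∉ L.
Contradiction. Therefore L is not regular.

a^{p²+k}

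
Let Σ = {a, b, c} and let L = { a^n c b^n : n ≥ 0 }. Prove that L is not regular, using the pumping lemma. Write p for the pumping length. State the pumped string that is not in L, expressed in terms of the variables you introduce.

Toward a contradiction, assume L is regular with pumping length p.
Take w = a^p c b^p ∈ L with |w| = 2p+1 ≥ p.
The pumping lemma gives a decomposition w = xyz where |xy| ≤ p and |y| ≥ 1.
Because |xy| ≤ p and w begins with p copies of a, we have y = a^k with 1 ≤ k ≤ p.
Pump with i = 2: xy^2z = a^{p+k} c b^p, which would require p+k = p. But k ≥ 1, so xy^2z ∉ L.
This contradicts the pumping lemma, so L is not regular.

a^{p+k} c b^p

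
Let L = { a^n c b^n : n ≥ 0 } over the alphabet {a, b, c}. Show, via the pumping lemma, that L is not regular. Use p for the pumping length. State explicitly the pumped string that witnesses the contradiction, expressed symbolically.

a^{p+k} c b^p

Toward a contradiction, assume L is regular with pumping length p.
Take w = a^p c b^p ∈ L with |w| = 2p+1 ≥ p.
Write w = xyz as guaranteed by the lemma, with |xy| ≤ p and |y| > 0.
Because |xy| ≤ p and w begins with p copies of a, we have y = a^k with 1 ≤ k ≤ p.
Pump with i = 2: xy^2z = a^{p+k} c b^p, which would require p+k = p. But k ≥ 1, so xy^2z ∉ L.
This is a contradiction; hence L is not regular.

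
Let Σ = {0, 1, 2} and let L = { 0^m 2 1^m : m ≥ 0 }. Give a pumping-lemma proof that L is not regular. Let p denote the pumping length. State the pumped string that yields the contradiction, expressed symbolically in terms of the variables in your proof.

Assume L is regular. Let p be the pumping length given by the pumping lemma.
Take w = 0^p 2 1^p ∈ L with |w| = 2p+1 ≥ p.
By the pumping lemma, w = xyz with |xy| ≤ p and |y| ≥ 1.
Because |xy| ≤ p and w begins with p copies of 0, we have y = 0^k with 1 ≤ k ≤ p.
Pump with i = 2: xy^2z = 0^{p+k} 2 1^p, which would require p+k = p. But k ≥ 1, so xy^2z ∉ L.
This contradicts the pumping lemma, so L is not regular.

0^{p+k} 2 1^p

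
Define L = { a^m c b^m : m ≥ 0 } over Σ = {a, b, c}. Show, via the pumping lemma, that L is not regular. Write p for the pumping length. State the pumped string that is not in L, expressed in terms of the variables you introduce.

a^{p+k} c b^p

Toward a contradiction, assume L is regular with pumping length p.
Take w = a^p c b^p ∈ L with |w| = 2p+1 ≥ p.
The pumping lemma gives a decomposition w = xyz where |xy| ≤ p and y is nonempty.
The first p characters of w are a's, so xy (and hence y) consists only of a's. Write y = a^k, 1 ≤ k ≤ p.
Pump with i = 2: xy^2z = a^{p+k} c b^p, which would require p+k = p. But k ≥ 1, so xy^2z ∉ L.
This contradicts the pumping lemma, so L is not regular.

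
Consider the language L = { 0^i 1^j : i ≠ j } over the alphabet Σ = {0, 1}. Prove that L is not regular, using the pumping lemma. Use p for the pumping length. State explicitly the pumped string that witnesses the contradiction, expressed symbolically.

0^{p+p!} 1^{p+p!}

Toward a contradiction, assume L is regular with pumping length p.
Choose w = 0^p 1^{p+p!}. Since p ≠ p+p!, w ∈ L; and |w| ≥ p.
Write w = xyz as guaranteed by the lemma, with |xy| ≤ p and |y| ≥ 1.
Because |xy| ≤ p and w begins with p copies of 0, we have y = 0^k with 1 ≤ k ≤ p.
Since 1 ≤ k ≤ p, k divides p!; set t = 1 + p!/k. Then xy^t z has p + (p!/k)·k = p + p! copies of 0. Now the 0-count equals the 1-count, so i ≠ j fails. So xy^t z = 0^{p+p!} 1^{p+p!} ∉ L.
This contradicts the pumping lemma, so L is not regular.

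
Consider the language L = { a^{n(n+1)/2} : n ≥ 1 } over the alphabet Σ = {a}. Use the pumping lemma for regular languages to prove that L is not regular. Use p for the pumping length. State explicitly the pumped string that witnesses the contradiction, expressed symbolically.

a^{p(p+1)/2+k}

Toward a contradiction, assume L is regular with pumping length p.
Take w = a^{p(p+1)/2} ∈ L with |w| = p(p+1)/2 ≥ p.
By the pumping lemma, w = xyz with |xy| ≤ p and |y| > 0.
Then y = a^k for some k with 1 ≤ k ≤ p.
Pump with i = 2: xy^2z = a^{p(p+1)/2+k}. Since 1 ≤ k ≤ p, p(p+1)/2 < p(p+1)/2+k ≤ p(p+1)/2+p < (p+1)(p+2)/2, so p(p+1)/2+k is strictly between consecutive triangular numbers. So xy^2z ∉ L.
Contradiction. Therefore L is not regular.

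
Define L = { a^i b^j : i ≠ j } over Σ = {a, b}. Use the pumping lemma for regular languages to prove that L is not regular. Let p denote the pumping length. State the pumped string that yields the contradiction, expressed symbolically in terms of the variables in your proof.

a^{p+p!} b^{p+p!}

Suppose for contradiction that L is regular, and let p be the pumping length.
Choose w = a^p b^{p+p!}. Since p ≠ p+p!, w ∈ L; and |w| ≥ p.
Write w = xyz as guaranteed by the lemma, with |xy| ≤ p and |y| > 0.
Because |xy| ≤ p and w begins with p copies of a, we have y = a^k with 1 ≤ k ≤ p.
Since 1 ≤ k ≤ p, k divides p!; set t = 1 + p!/k. Then xy^t z has p + (p!/k)·k = p + p! copies of a. Now the a-count equals the b-count, so i ≠ j fails. So xy^t z = a^{p+p!} b^{p+p!} ∉ L.
Contradiction. Therefore L is not regular.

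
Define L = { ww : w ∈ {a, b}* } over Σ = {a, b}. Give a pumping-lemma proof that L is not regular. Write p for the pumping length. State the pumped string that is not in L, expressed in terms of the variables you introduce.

Toward a contradiction, assume L is regular with pumping length p.
Take w = a^p b^p a^p b^p = uu where u = a^pb^p; then w ∈ L and |w| = 4p ≥ p.
The pumping lemma gives a decomposition w = xyz where |xy| ≤ p and |y| > 0.
Because |xy| ≤ p and w begins with p copies of a, we have y = a^k with 1 ≤ k ≤ p.
Pump with i = 2: xy^2z = a^{p+k} b^p a^p b^p, of length 4p+k. Suppose this equals vv. The string starts with a and ends with b, so v does too; thus the boundary between the two copies of v is a b→a transition. There is exactly one such transition, at position 2p+k, so |v| = 2p+k and |vv| = 4p+2k ≠ 4p+k since k ≥ 1. So xy^2z ∉ L.
Contradiction. Therefore L is not regular.

a^{p+k} b^p a^p b^p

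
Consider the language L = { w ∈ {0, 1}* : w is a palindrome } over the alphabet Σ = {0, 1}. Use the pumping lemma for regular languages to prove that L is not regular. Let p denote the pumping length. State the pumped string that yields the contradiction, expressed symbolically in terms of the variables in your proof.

Suppose for contradiction that L is regular, and let p be the pumping length.
Take w = 0^p 1 0^p, a palindrome of length 2p+1 ≥ p.
Write w = xyz as guaranteed by the lemma, with |xy| ≤ p and |y| ≥ 1.
The first p characters of w are 0's, so xy (and hence y) consists only of 0's. Write y = 0^k, 1 ≤ k ≤ p.
Pump with i = 2: xy^2z = 0^{p+k} 1 0^p. Its reverse is 0^p 1 0^{p+k}, which differs from xy^2z since k ≥ 1. So xy^2z is not a palindrome and xy^2z ∉ L.
This is a contradiction; hence L is not regular.

0^{p+k} 1 0^p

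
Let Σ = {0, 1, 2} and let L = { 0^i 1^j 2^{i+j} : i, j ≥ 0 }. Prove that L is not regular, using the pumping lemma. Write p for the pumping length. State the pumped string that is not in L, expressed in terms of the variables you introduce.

0^{p+k} 1^p 2^{2p}

Suppose for contradiction that L is regular, and let p be the pumping length.
Take w = 0^p 1^p 2^{2p} ∈ L (with i=j=p, i+j=2p), |w| = 4p ≥ p.
By the pumping lemma, w = xyz with |xy| ≤ p and |y| ≥ 1.
Because |xy| ≤ p and w begins with p copies of 0, we have y = 0^k with 1 ≤ k ≤ p.
Consider xy^2z = 0^{p+k} 1^p 2^{2p}. Now the 0- and 1-counts sum to 2p+k, but the 2-count is 2p ≠ 2p+k. So xy^2z ∉ L.
This contradicts the pumping lemma, so L is not regular.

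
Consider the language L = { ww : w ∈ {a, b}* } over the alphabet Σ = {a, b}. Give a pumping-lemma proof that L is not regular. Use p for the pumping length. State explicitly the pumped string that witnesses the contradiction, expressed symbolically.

Toward a contradiction, assume L is regular with pumping length p.
Take w = a^p b^p a^p b^p = uu where u = a^pb^p; then w ∈ L and |w| = 4p ≥ p.
Write w = xyz as guaranteed by the lemma, with |xy| ≤ p and |y| ≥ 1.
The first p characters of w are a's, so xy (and hence y) consists only of a's. Write y = a^k, 1 ≤ k ≤ p.
Pump with i = 2: xy^2z = a^{p+k} b^p a^p b^p, of length 4p+k. Suppose this equals vv. The string starts with a and ends with b, so v does too; thus the boundary between the two copies of v is a b→a transition. There is exactly one such transition, at position 2p+k, so |v| = 2p+k and |vv| = 4p+2k ≠ 4p+k since k ≥ 1. So xy^2z ∉ L.
This is a contradiction; hence L is not regular.

a^{p+k} b^p a^p b^p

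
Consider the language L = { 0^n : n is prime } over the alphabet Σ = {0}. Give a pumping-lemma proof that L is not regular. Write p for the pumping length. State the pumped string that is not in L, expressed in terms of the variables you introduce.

Assume L is regular. Let p be the pumping length given by the pumping lemma.
Let q be a prime with q ≥ p+2 (infinitely many primes exist), and take w = 0^q ∈ L with |w| = q ≥ p.
By the pumping lemma, w = xyz with |xy| ≤ p and |y| ≥ 1.
Then y = 0^k for some k with 1 ≤ k ≤ p.
Since 1 ≤ k ≤ p, |xz| = q-k. Pump with i = q+1: |xy^{q+1}z| = (q-k)+(q+1)k = q+qk = q(1+k), which is composite (both factors ≥ 2). So xy^{q+1}z = 0^{q(1+k)} ∉ L.
This contradicts the pumping lemma, so L is not regular.

0^{q(1+k)}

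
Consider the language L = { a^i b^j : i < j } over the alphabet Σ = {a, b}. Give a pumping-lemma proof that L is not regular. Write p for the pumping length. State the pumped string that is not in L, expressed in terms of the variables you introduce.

Toward a contradiction, assume L is regular with pumping length p.
Choose w = a^p b^{p+1} ∈ L, with |w| = 2p+1 ≥ p.
Write w = xyz as guaranteed by the lemma, with |xy| ≤ p and |y| ≥ 1.
The first p characters of w are a's, so xy (and hence y) consists only of a's. Write y = a^k, 1 ≤ k ≤ p.
Consider xy^2z = a^{p+k} b^{p+1}. Since k ≥ 1, the a-count p+k is at least p+1, so i < j fails; thus xy^2z ∉ L.
This contradicts the pumping lemma, so L is not regular.

a^{p+k} b^{p+1}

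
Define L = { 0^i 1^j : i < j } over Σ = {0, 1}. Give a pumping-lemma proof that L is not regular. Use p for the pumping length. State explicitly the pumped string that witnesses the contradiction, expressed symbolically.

0^{p+k} 1^{p+1}

Suppose for contradiction that L is regular, and let p be the pumping length.
Choose w = 0^p 1^{p+1} ∈ L, with |w| = 2p+1 ≥ p.
Write w = xyz as guaranteed by the lemma, with |xy| ≤ p and y is nonempty.
The first p characters of w are 0's, so xy (and hence y) consists only of 0's. Write y = 0^k, 1 ≤ k ≤ p.
Consider xy^2z = 0^{p+k} 1^{p+1}. Since k ≥ 1, the 0-count p+k is at least p+1, so i < j fails; thus xy^2z ∉ L.
Contradiction. Therefore L is not regular.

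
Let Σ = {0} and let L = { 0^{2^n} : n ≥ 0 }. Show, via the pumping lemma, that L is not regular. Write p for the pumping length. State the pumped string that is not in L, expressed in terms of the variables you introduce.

Suppose for contradiction that L is regular, and let p be the pumping length.
Take w = 0^{2^p} ∈ L with |w| = 2^p ≥ p.
Write w = xyz as guaranteed by the lemma, with |xy| ≤ p and |y| ≥ 1.
Then y = 0^k for some k with 1 ≤ k ≤ p.
Pump with i = 2: xy^2z = 0^{2^p+k}. Since 1 ≤ k ≤ p < 2^p, we have 2^p < 2^p+k < 2^{p+1}, so 2^p+k is not a power of 2. So xy^2z ∉ L.
This is a contradiction; hence L is not regular.

0^{2^p+k}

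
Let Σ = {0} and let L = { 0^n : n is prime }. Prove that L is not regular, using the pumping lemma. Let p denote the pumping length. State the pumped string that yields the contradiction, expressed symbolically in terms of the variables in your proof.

Suppose for contradiction that L is regular, and let p be the pumping length.
Let q be a prime with q ≥ p+2 (infinitely many primes exist), and take w = 0^q ∈ L with |w| = q ≥ p.
The pumping lemma gives a decomposition w = xyz where |xy| ≤ p and |y| > 0.
Then y = 0^k for some k with 1 ≤ k ≤ p.
Since 1 ≤ k ≤ p, |xz| = q-k. Pump with i = q+1: |xy^{q+1}z| = (q-k)+(q+1)k = q+qk = q(1+k), which is composite (both factors ≥ 2). So xy^{q+1}z = 0^{q(1+k)} ∉ L.
This contradicts the pumping lemma, so L is not regular.

0^{q(1+k)}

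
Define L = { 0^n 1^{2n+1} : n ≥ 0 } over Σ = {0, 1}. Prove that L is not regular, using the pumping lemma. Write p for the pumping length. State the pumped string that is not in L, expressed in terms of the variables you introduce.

0^{p+k} 1^{2p+1}

Assume L is regular. Let p be the pumping length given by the pumping lemma.
Let w = 0^p 1^{2p+1} ∈ L; note |w| = 3p+1 ≥ p.
The pumping lemma gives a decomposition w = xyz where |xy| ≤ p and |y| ≥ 1.
Because |xy| ≤ p and w begins with p copies of 0, we have y = 0^k with 1 ≤ k ≤ p.
Pump with i = 2: xy^2z = 0^{p+k} 1^{2p+1}. For this to lie in L we would need 2p+1 = 2(p+k)+1, which forces k = 0. But k ≥ 1, so xy^2z ∉ L.
This contradicts the pumping lemma, so L is not regular.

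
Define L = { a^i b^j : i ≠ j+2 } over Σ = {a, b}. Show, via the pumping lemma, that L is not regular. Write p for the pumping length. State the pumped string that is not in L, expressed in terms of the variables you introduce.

a^{p+p!} b^{p+p!-2}

Suppose for contradiction that L is regular, and let p be the pumping length.
Choose w = a^p b^{p+p!-2}. Since p ≠ (p+p!-2)+2 = p+p!, w ∈ L; and |w| ≥ p.
Write w = xyz as guaranteed by the lemma, with |xy| ≤ p and |y| > 0.
Because |xy| ≤ p and w begins with p copies of a, we have y = a^k with 1 ≤ k ≤ p.
Since 1 ≤ k ≤ p, k divides p!; set t = 1 + p!/k. Then xy^t z has p + (p!/k)·k = p + p! copies of a. Now the a-count is p+p! and (b-count)+2 = (p+p!-2)+2 = p+p!, so i ≠ j+2 fails. So xy^t z = a^{p+p!} b^{p+p!-2} ∉ L.
This contradicts the pumping lemma, so L is not regular.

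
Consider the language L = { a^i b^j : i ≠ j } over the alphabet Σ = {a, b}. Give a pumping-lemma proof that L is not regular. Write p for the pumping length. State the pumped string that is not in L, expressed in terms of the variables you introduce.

a^{p+p!} b^{p+p!}

Assume L is regular. Let p be the pumping length given by the pumping lemma.
Choose w = a^p b^{p+p!}. Since p ≠ p+p!, w ∈ L; and |w| ≥ p.
By the pumping lemma, w = xyz with |xy| ≤ p and |y| ≥ 1.
The first p characters of w are a's, so xy (and hence y) consists only of a's. Write y = a^k, 1 ≤ k ≤ p.
Since 1 ≤ k ≤ p, k divides p!; set t = 1 + p!/k. Then xy^t z has p + (p!/k)·k = p + p! copies of a. Now the a-count equals the b-count, so i ≠ j fails. So xy^t z = a^{p+p!} b^{p+p!} ∉ L.
This contradicts the pumping lemma, so L is not regular.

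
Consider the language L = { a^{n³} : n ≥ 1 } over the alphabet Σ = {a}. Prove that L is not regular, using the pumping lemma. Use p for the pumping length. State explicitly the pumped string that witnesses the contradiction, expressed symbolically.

a^{p³+k}

Assume L is regular; let p be its pumping constant.
Take w = a^{p³} ∈ L with |w| = p³ ≥ p.
The pumping lemma gives a decomposition w = xyz where |xy| ≤ p and y is nonempty.
Then y = a^k for some k with 1 ≤ k ≤ p.
Pump with i = 2: xy^2z = a^{p³+k}. Since 1 ≤ k ≤ p, p³ < p³+k ≤ p³+p < p³+3p²+3p+1 = (p+1)³, so p³+k is not a perfect cube. So xy^2z ∉ L.
This is a contradiction; hence L is not regular.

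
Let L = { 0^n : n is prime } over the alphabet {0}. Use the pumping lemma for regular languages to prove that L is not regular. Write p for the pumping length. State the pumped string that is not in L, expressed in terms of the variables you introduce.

0^{q(1+k)}

Suppose for contradiction that L is regular, and let p be the pumping length.
Let q be a prime with q ≥ p+2 (infinitely many primes exist), and take w = 0^q ∈ L with |w| = q ≥ p.
Write w = xyz as guaranteed by the lemma, with |xy| ≤ p and |y| > 0.
Then y = 0^k for some k with 1 ≤ k ≤ p.
Since 1 ≤ k ≤ p, |xz| = q-k. Pump with i = q+1: |xy^{q+1}z| = (q-k)+(q+1)k = q+qk = q(1+k), which is composite (both factors ≥ 2). So xy^{q+1}z = 0^{q(1+k)} ∉ L.
This is a contradiction; hence L is not regular.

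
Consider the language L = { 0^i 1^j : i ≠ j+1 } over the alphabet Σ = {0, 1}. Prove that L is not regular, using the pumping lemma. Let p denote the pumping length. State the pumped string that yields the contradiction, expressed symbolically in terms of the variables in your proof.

0^{p+p!} 1^{p+p!-1}

Toward a contradiction, assume L is regular with pumping length p.
Choose w = 0^p 1^{p+p!-1}. Since p ≠ (p+p!-1)+1 = p+p!, w ∈ L; and |w| ≥ p.
The pumping lemma gives a decomposition w = xyz where |xy| ≤ p and |y| > 0.
Since the first p symbols of w are all 0's and |xy| ≤ p, y lies entirely in the leading 0-block: y = 0^k for some k with 1 ≤ k ≤ p.
Since 1 ≤ k ≤ p, k divides p!; set t = 1 + p!/k. Then xy^t z has p + (p!/k)·k = p + p! copies of 0. Now the 0-count is p+p! and (1-count)+1 = (p+p!-1)+1 = p+p!, so i ≠ j+1 fails. So xy^t z = 0^{p+p!} 1^{p+p!-1} ∉ L.
This contradicts the pumping lemma, so L is not regular.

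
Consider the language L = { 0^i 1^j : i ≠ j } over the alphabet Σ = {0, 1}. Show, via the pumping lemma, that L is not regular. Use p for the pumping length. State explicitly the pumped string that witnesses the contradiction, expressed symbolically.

Assume L is regular; let p be its pumping constant.
Choose w = 0^p 1^{p+p!}. Since p ≠ p+p!, w ∈ L; and |w| ≥ p.
The pumping lemma gives a decomposition w = xyz where |xy| ≤ p and |y| > 0.
Because |xy| ≤ p and w begins with p copies of 0, we have y = 0^k with 1 ≤ k ≤ p.
Since 1 ≤ k ≤ p, k divides p!; set t = 1 + p!/k. Then xy^t z has p + (p!/k)·k = p + p! copies of 0. Now the 0-count equals the 1-count, so i ≠ j fails. So xy^t z = 0^{p+p!} 1^{p+p!} ∉ L.
This contradicts the pumping lemma, so L is not regular.

0^{p+p!} 1^{p+p!}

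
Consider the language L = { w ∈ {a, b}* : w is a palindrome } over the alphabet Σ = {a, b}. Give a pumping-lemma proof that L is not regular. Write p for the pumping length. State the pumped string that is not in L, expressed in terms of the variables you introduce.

a^{p+k} b a^p

Assume L is regular. Let p be the pumping length given by the pumping lemma.
Take w = a^p b a^p, a palindrome of length 2p+1 ≥ p.
The pumping lemma gives a decomposition w = xyz where |xy| ≤ p and |y| > 0.
Because |xy| ≤ p and w begins with p copies of a, we have y = a^k with 1 ≤ k ≤ p.
Pump with i = 2: xy^2z = a^{p+k} b a^p. Its reverse is a^p b a^{p+k}, which differs from xy^2z since k ≥ 1. So xy^2z is not a palindrome and xy^2z ∉ L.
This contradicts the pumping lemma, so L is not regular.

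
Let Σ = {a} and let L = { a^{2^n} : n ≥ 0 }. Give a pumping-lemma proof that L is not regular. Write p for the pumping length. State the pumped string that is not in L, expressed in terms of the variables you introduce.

a^{2^p+k}

Suppose for contradiction that L is regular, and let p be the pumping length.
Take w = a^{2^p} ∈ L with |w| = 2^p ≥ p.
By the pumping lemma, w = xyz with |xy| ≤ p and |y| ≥ 1.
Then y = a^k for some k with 1 ≤ k ≤ p.
Pump with i = 2: xy^2z = a^{2^p+k}. Since 1 ≤ k ≤ p < 2^p, we have 2^p < 2^p+k < 2^{p+1}, so 2^p+k is not a power of 2. So xy^2z ∉ L.
This is a contradiction; hence L is not regular.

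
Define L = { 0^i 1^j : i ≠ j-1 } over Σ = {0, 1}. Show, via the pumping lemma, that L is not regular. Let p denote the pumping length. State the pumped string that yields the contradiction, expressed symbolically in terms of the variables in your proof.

Toward a contradiction, assume L is regular with pumping length p.
Choose w = 0^p 1^{p+p!+1}. Since p ≠ (p+p!+1)-1 = p+p!, w ∈ L; and |w| ≥ p.
By the pumping lemma, w = xyz with |xy| ≤ p and y is nonempty.
The first p characters of w are 0's, so xy (and hence y) consists only of 0's. Write y = 0^k, 1 ≤ k ≤ p.
Since 1 ≤ k ≤ p, k divides p!; set t = 1 + p!/k. Then xy^t z has p + (p!/k)·k = p + p! copies of 0. Now the 0-count is p+p! and (1-count)-1 = (p+p!+1)-1 = p+p!, so i ≠ j-1 fails. So xy^t z = 0^{p+p!} 1^{p+p!+1} ∉ L.
This is a contradiction; hence L is not regular.

0^{p+p!} 1^{p+p!+1}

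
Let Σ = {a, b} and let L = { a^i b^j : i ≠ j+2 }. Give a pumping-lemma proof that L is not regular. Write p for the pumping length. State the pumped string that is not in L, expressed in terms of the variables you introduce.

a^{p+p!} b^{p+p!-2}

Suppose for contradiction that L is regular, and let p be the pumping length.
Choose w = a^p b^{p+p!-2}. Since p ≠ (p+p!-2)+2 = p+p!, w ∈ L; and |w| ≥ p.
By the pumping lemma, w = xyz with |xy| ≤ p and |y| > 0.
The first p characters of w are a's, so xy (and hence y) consists only of a's. Write y = a^k, 1 ≤ k ≤ p.
Since 1 ≤ k ≤ p, k divides p!; set t = 1 + p!/k. Then xy^t z has p + (p!/k)·k = p + p! copies of a. Now the a-count is p+p! and (b-count)+2 = (p+p!-2)+2 = p+p!, so i ≠ j+2 fails. So xy^t z = a^{p+p!} b^{p+p!-2} ∉ L.
Contradiction. Therefore L is not regular.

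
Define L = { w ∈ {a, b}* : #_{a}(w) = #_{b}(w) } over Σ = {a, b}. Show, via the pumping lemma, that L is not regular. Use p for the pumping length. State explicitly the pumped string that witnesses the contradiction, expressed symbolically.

a^{p+k} b^p

Assume L is regular; let p be its pumping constant.
Choose w = a^p b^p ∈ L with |w| = 2p ≥ p.
By the pumping lemma, w = xyz with |xy| ≤ p and y is nonempty.
Since the first p symbols of w are all a's and |xy| ≤ p, y lies entirely in the leading a-block: y = a^k for some k with 1 ≤ k ≤ p.
Pump with i = 2: xy^2z = a^{p+k} b^p has p+k occurrences of a but only p of b. Since k ≥ 1 the counts differ, so xy^2z ∉ L.
Contradiction. Therefore L is not regular.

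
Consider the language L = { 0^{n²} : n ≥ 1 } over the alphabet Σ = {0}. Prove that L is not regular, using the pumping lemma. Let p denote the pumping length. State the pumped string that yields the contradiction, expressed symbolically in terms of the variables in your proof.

Toward a contradiction, assume L is regular with pumping length p.
Take w = 0^{p²} ∈ L with |w| = p² ≥ p.
Write w = xyz as guaranteed by the lemma, with |xy| ≤ p and |y| ≥ 1.
Then y = 0^k for some k with 1 ≤ k ≤ p.
Pump with i = 2: xy^2z = 0^{p²+k}. Since 1 ≤ k ≤ p, p² < p²+k ≤ p²+p < (p+1)², so p²+k lies strictly between consecutive squares and is not a perfect square. So xy^2z ∉ L.
This contradicts the pumping lemma, so L is not regular.

0^{p²+k}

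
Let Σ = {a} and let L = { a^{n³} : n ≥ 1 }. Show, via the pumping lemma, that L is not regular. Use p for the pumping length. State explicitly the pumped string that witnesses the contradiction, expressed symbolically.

a^{p³+k}

Assume L is regular; let p be its pumping constant.
Take w = a^{p³} ∈ L with |w| = p³ ≥ p.
Write w = xyz as guaranteed by the lemma, with |xy| ≤ p and y is nonempty.
Then y = a^k for some k with 1 ≤ k ≤ p.
Pump with i = 2: xy^2z = a^{p³+k}. Since 1 ≤ k ≤ p, p³ < p³+k ≤ p³+p < p³+3p²+3p+1 = (p+1)³, so p³+k is not a perfect cube. So xy^2z ∉ L.
Contradiction. Therefore L is not regular.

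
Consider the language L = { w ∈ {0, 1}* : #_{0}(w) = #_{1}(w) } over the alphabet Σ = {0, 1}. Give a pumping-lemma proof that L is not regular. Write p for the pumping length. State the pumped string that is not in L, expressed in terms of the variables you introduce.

Assume L is regular; let p be its pumping constant.
Choose w = 0^p 1^p ∈ L with |w| = 2p ≥ p.
Write w = xyz as guaranteed by the lemma, with |xy| ≤ p and |y| ≥ 1.
Since the first p symbols of w are all 0's and |xy| ≤ p, y lies entirely in the leading 0-block: y = 0^k for some k with 1 ≤ k ≤ p.
Pump with i = 2: xy^2z = 0^{p+k} 1^p has p+k occurrences of 0 but only p of 1. Since k ≥ 1 the counts differ, so xy^2z ∉ L.
This is a contradiction; hence L is not regular.

0^{p+k} 1^p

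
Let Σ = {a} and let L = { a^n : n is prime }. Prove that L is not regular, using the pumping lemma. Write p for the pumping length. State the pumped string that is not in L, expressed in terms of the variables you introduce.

Assume L is regular; let p be its pumping constant.
Let q be a prime with q ≥ p+2 (infinitely many primes exist), and take w = a^q ∈ L with |w| = q ≥ p.
The pumping lemma gives a decomposition w = xyz where |xy| ≤ p and y is nonempty.
Then y = a^k for some k with 1 ≤ k ≤ p.
Since 1 ≤ k ≤ p, |xz| = q-k. Pump with i = q+1: |xy^{q+1}z| = (q-k)+(q+1)k = q+qk = q(1+k), which is composite (both factors ≥ 2). So xy^{q+1}z = a^{q(1+k)} ∉ L.
This is a contradiction; hence L is not regular.

a^{q(1+k)}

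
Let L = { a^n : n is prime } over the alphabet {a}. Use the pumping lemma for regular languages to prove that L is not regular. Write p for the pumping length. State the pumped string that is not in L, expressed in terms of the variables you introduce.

Assume L is regular. Let p be the pumping length given by the pumping lemma.
Let q be a prime with q ≥ p+2 (infinitely many primes exist), and take w = a^q ∈ L with |w| = q ≥ p.
Write w = xyz as guaranteed by the lemma, with |xy| ≤ p and y is nonempty.
Then y = a^k for some k with 1 ≤ k ≤ p.
Since 1 ≤ k ≤ p, |xz| = q-k. Pump with i = q+1: |xy^{q+1}z| = (q-k)+(q+1)k = q+qk = q(1+k), which is composite (both factors ≥ 2). So xy^{q+1}z = a^{q(1+k)} ∉ L.
Contradiction. Therefore L is not regular.

a^{q(1+k)}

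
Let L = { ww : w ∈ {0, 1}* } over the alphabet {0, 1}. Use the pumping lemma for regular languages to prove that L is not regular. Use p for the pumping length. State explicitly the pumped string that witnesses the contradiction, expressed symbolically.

Toward a contradiction, assume L is regular with pumping length p.
Take w = 0^p 1^p 0^p 1^p = uu where u = 0^p1^p; then w ∈ L and |w| = 4p ≥ p.
The pumping lemma gives a decomposition w = xyz where |xy| ≤ p and |y| ≥ 1.
Because |xy| ≤ p and w begins with p copies of 0, we have y = 0^k with 1 ≤ k ≤ p.
Pump with i = 2: xy^2z = 0^{p+k} 1^p 0^p 1^p, of length 4p+k. Suppose this equals vv. The string starts with 0 and ends with 1, so v does too; thus the boundary between the two copies of v is a 1→0 transition. There is exactly one such transition, at position 2p+k, so |v| = 2p+k and |vv| = 4p+2k ≠ 4p+k since k ≥ 1. So xy^2z ∉ L.
This contradicts the pumping lemma, so L is not regular.

0^{p+k} 1^p 0^p 1^p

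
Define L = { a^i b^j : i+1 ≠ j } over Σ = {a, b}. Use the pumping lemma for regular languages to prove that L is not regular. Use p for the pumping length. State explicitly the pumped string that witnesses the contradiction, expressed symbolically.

a^{p+p!} b^{p+p!+1}

Suppose for contradiction that L is regular, and let p be the pumping length.
Choose w = a^p b^{p+p!+1}. Since p ≠ (p+p!+1)-1 = p+p!, w ∈ L; and |w| ≥ p.
The pumping lemma gives a decomposition w = xyz where |xy| ≤ p and |y| ≥ 1.
Since the first p symbols of w are all a's and |xy| ≤ p, y lies entirely in the leading a-block: y = a^k for some k with 1 ≤ k ≤ p.
Since 1 ≤ k ≤ p, k divides p!; set t = 1 + p!/k. Then xy^t z has p + (p!/k)·k = p + p! copies of a. Now the a-count is p+p! and (b-count)-1 = (p+p!+1)-1 = p+p!, so i+1 ≠ j fails. So xy^t z = a^{p+p!} b^{p+p!+1} ∉ L.
This contradicts the pumping lemma, so L is not regular.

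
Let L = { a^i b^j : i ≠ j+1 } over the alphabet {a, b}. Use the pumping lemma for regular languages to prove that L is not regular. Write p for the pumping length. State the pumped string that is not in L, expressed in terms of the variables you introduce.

Suppose for contradiction that L is regular, and let p be the pumping length.
Choose w = a^p b^{p+p!-1}. Since p ≠ (p+p!-1)+1 = p+p!, w ∈ L; and |w| ≥ p.
Write w = xyz as guaranteed by the lemma, with |xy| ≤ p and y is nonempty.
The first p characters of w are a's, so xy (and hence y) consists only of a's. Write y = a^k, 1 ≤ k ≤ p.
Since 1 ≤ k ≤ p, k divides p!; set t = 1 + p!/k. Then xy^t z has p + (p!/k)·k = p + p! copies of a. Now the a-count is p+p! and (b-count)+1 = (p+p!-1)+1 = p+p!, so i ≠ j+1 fails. So xy^t z = a^{p+p!} b^{p+p!-1} ∉ L.
Contradiction. Therefore L is not regular.

a^{p+p!} b^{p+p!-1}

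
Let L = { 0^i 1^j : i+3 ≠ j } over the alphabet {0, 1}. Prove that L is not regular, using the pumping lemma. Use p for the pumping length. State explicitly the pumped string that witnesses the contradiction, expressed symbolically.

Assume L is regular. Let p be the pumping length given by the pumping lemma.
Choose w = 0^p 1^{p+p!+3}. Since p ≠ (p+p!+3)-3 = p+p!, w ∈ L; and |w| ≥ p.
By the pumping lemma, w = xyz with |xy| ≤ p and y is nonempty.
Because |xy| ≤ p and w begins with p copies of 0, we have y = 0^k with 1 ≤ k ≤ p.
Since 1 ≤ k ≤ p, k divides p!; set t = 1 + p!/k. Then xy^t z has p + (p!/k)·k = p + p! copies of 0. Now the 0-count is p+p! and (1-count)-3 = (p+p!+3)-3 = p+p!, so i+3 ≠ j fails. So xy^t z = 0^{p+p!} 1^{p+p!+3} ∉ L.
Contradiction. Therefore L is not regular.

0^{p+p!} 1^{p+p!+3}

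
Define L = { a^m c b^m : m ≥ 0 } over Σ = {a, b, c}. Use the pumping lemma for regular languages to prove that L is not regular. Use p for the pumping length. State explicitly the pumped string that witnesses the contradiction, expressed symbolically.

Assume L is regular; let p be its pumping constant.
Take w = a^p c b^p ∈ L with |w| = 2p+1 ≥ p.
Write w = xyz as guaranteed by the lemma, with |xy| ≤ p and y is nonempty.
The first p characters of w are a's, so xy (and hence y) consists only of a's. Write y = a^k, 1 ≤ k ≤ p.
Pump with i = 2: xy^2z = a^{p+k} c b^p, which would require p+k = p. But k ≥ 1, so xy^2z ∉ L.
This contradicts the pumping lemma, so L is not regular.

a^{p+k} c b^p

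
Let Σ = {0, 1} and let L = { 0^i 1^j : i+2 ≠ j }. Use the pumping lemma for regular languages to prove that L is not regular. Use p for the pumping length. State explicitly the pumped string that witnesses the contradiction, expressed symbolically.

Suppose for contradiction that L is regular, and let p be the pumping length.
Choose w = 0^p 1^{p+p!+2}. Since p ≠ (p+p!+2)-2 = p+p!, w ∈ L; and |w| ≥ p.
By the pumping lemma, w = xyz with |xy| ≤ p and |y| ≥ 1.
The first p characters of w are 0's, so xy (and hence y) consists only of 0's. Write y = 0^k, 1 ≤ k ≤ p.
Since 1 ≤ k ≤ p, k divides p!; set t = 1 + p!/k. Then xy^t z has p + (p!/k)·k = p + p! copies of 0. Now the 0-count is p+p! and (1-count)-2 = (p+p!+2)-2 = p+p!, so i+2 ≠ j fails. So xy^t z = 0^{p+p!} 1^{p+p!+2} ∉ L.
This contradicts the pumping lemma, so L is not regular.

0^{p+p!} 1^{p+p!+2}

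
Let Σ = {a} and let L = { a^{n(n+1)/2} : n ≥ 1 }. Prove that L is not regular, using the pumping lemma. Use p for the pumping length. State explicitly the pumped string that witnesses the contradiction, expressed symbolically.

Assume L is regular. Let p be the pumping length given by the pumping lemma.
Take w = a^{p(p+1)/2} ∈ L with |w| = p(p+1)/2 ≥ p.
Write w = xyz as guaranteed by the lemma, with |xy| ≤ p and y is nonempty.
Then y = a^k for some k with 1 ≤ k ≤ p.
Pump with i = 2: xy^2z = a^{p(p+1)/2+k}. Since 1 ≤ k ≤ p, p(p+1)/2 < p(p+1)/2+k ≤ p(p+1)/2+p < (p+1)(p+2)/2, so p(p+1)/2+k is strictly between consecutive triangular numbers. So xy^2z ∉ L.
This contradicts the pumping lemma, so L is not regular.

a^{p(p+1)/2+k}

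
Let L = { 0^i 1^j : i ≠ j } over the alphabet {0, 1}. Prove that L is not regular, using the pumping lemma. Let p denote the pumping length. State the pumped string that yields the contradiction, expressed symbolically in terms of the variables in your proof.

Toward a contradiction, assume L is regular with pumping length p.
Choose w = 0^p 1^{p+p!}. Since p ≠ p+p!, w ∈ L; and |w| ≥ p.
By the pumping lemma, w = xyz with |xy| ≤ p and |y| ≥ 1.
Since the first p symbols of w are all 0's and |xy| ≤ p, y lies entirely in the leading 0-block: y = 0^k for some k with 1 ≤ k ≤ p.
Since 1 ≤ k ≤ p, k divides p!; set t = 1 + p!/k. Then xy^t z has p + (p!/k)·k = p + p! copies of 0. Now the 0-count equals the 1-count, so i ≠ j fails. So xy^t z = 0^{p+p!} 1^{p+p!} ∉ L.
This contradicts the pumping lemma, so L is not regular.

0^{p+p!} 1^{p+p!}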